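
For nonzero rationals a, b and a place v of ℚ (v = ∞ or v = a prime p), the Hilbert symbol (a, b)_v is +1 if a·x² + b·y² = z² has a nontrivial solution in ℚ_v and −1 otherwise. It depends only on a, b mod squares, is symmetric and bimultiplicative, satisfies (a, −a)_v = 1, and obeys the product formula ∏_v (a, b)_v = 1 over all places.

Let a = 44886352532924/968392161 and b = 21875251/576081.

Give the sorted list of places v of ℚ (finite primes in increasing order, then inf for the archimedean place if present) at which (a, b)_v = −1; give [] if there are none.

(a, b) ≡ (551, 19) mod (ℚ^×)²; places V = {2, 3, 7, 11, 19, 23, 29, 37, 41, ∞}.
(a,b)_41: α=-2, u≡21; β=0, v≡34 (mod 41); (21|41)=+1, (34|41)=-1; sign (−1)^0·+1^0·-1^-2 = +1.
(a,b)_19: α=3, u≡8; β=1, v≡5 (mod 19); (8|19)=-1, (5|19)=+1; sign (−1)^1·-1^1·+1^3 = +1.
(a,b)_29: α=3, u≡2; β=2, v≡15 (mod 29); (2|29)=-1, (15|29)=-1; sign (−1)^0·-1^2·-1^3 = -1.
(a,b)_2: α=2, β=0; u≡7, v≡3 (mod 8); ε(u)ε(v)=1·1, αω(v)=2·1, βω(u)=0·0; sum ≡ 1  ⇒  -1.
(a,b)_23: α=-2, u≡14; β=-2, v≡14 (mod 23); (14|23)=-1, (14|23)=-1; sign (−1)^0·-1^-2·-1^-2 = +1.
(a,b)_37: α=2, u≡9; β=2, v≡17 (mod 37); (9|37)=+1, (17|37)=-1; sign (−1)^0·+1^2·-1^2 = +1.
(a,b)_∞: sgn(551)=+, sgn(19)=+, so +1.
(a,b)_7: α=2, u≡6; β=0, v≡3 (mod 7); (6|7)=-1, (3|7)=-1; sign (−1)^0·-1^0·-1^2 = +1.
(a,b)_3: α=-2, u≡2; β=-2, v≡1 (mod 3); (2|3)=-1, (1|3)=+1; sign (−1)^0·-1^-2·+1^-2 = +1.
(a,b)_11: α=-2, u≡3; β=-2, v≡10 (mod 11); (3|11)=+1, (10|11)=-1; sign (−1)^0·+1^-2·-1^-2 = +1.
|Ram(551, 19)| = 2, even; anisotropic at {2, 29}.

[2, 29]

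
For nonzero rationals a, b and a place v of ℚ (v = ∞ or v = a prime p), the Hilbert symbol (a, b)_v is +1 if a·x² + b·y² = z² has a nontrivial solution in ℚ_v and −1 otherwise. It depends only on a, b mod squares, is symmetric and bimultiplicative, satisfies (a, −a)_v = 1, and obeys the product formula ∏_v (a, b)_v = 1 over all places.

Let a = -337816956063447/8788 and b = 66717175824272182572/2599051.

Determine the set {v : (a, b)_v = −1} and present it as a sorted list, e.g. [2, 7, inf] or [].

(a, b) ≡ (-1103011, 28355103777) mod (ℚ^×)²; places V = {2, 3, 7, 11, 13, 17, 19, 23, 31, 41, ∞}.
(a,b)_7: α=1, u≡1; β=-1, v≡1 (mod 7); (1|7)=+1, (1|7)=+1; sign (−1)^1·+1^-1·+1^1 = -1.
(a,b)_13: α=-3, u≡9; β=-5, v≡11 (mod 13); (9|13)=+1, (11|13)=-1; sign (−1)^0·+1^-5·-1^-3 = -1.
(a,b)_3: α=8, u≡2; β=7, v≡1 (mod 3); (2|3)=-1, (1|3)=+1; sign (−1)^0·-1^7·+1^8 = -1.
(a,b)_∞: sgn(-1103011)=−, sgn(28355103777)=+, so +1.
(a,b)_11: α=0, u≡3; β=3, v≡6 (mod 11); (3|11)=+1, (6|11)=-1; sign (−1)^0·+1^3·-1^0 = +1.
(a,b)_41: α=2, u≡22; β=3, v≡18 (mod 41); (22|41)=-1, (18|41)=+1; sign (−1)^0·-1^3·+1^2 = -1.
(a,b)_2: α=-2, β=2; u≡5, v≡1 (mod 8); ε(u)ε(v)=0·0, αω(v)=-2·0, βω(u)=2·1; sum ≡ 0  ⇒  +1.
(a,b)_19: α=2, u≡15; β=3, v≡4 (mod 19); (15|19)=-1, (4|19)=+1; sign (−1)^0·-1^3·+1^2 = -1.
(a,b)_17: α=1, u≡12; β=1, v≡4 (mod 17); (12|17)=-1, (4|17)=+1; sign (−1)^0·-1^1·+1^1 = -1.
(a,b)_31: α=1, u≡25; β=1, v≡29 (mod 31); (25|31)=+1, (29|31)=-1; sign (−1)^1·+1^1·-1^1 = +1.
(a,b)_23: α=1, u≡10; β=1, v≡3 (mod 23); (10|23)=-1, (3|23)=+1; sign (−1)^1·-1^1·+1^1 = +1.
Ram(-1103011, 28355103777) = {3, 7, 13, 17, 19, 41}; no ℚ_3-point on the conic.

[3, 7, 13, 17, 19, 41]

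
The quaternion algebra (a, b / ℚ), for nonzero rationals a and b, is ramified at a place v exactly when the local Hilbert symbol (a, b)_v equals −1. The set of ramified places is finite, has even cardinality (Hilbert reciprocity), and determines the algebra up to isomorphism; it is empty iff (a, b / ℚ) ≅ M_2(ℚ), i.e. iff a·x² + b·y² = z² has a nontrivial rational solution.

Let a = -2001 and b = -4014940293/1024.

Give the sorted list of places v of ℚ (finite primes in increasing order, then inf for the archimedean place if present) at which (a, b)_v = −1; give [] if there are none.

[2, 3, 19, inf]

(a, b) ≡ (-2001, -9104173) mod (ℚ^×)²; places V = {2, 3, 7, 13, 19, 23, 29, 31, 41, ∞}.
(a,b)_19: α=0, u≡13; β=1, v≡12 (mod 19); (13|19)=-1, (12|19)=-1; sign (−1)^0·-1^1·-1^0 = -1.
(a,b)_3: α=1, u≡2; β=2, v≡2 (mod 3); (2|3)=-1, (2|3)=-1; sign (−1)^0·-1^2·-1^1 = -1.
(a,b)_41: α=0, u≡8; β=1, v≡30 (mod 41); (8|41)=+1, (30|41)=-1; sign (−1)^0·+1^1·-1^0 = +1.
(a,b)_2: α=0, β=-10; u≡7, v≡3 (mod 8); ε(u)ε(v)=1·1, αω(v)=0·1, βω(u)=-10·0; sum ≡ 1  ⇒  -1.
(a,b)_23: α=1, u≡5; β=0, v≡3 (mod 23); (5|23)=-1, (3|23)=+1; sign (−1)^0·-1^0·+1^1 = +1.
(a,b)_7: α=0, u≡1; β=2, v≡6 (mod 7); (1|7)=+1, (6|7)=-1; sign (−1)^0·+1^2·-1^0 = +1.
(a,b)_31: α=0, u≡14; β=1, v≡15 (mod 31); (14|31)=+1, (15|31)=-1; sign (−1)^0·+1^1·-1^0 = +1.
(a,b)_29: α=1, u≡18; β=1, v≡21 (mod 29); (18|29)=-1, (21|29)=-1; sign (−1)^0·-1^1·-1^1 = +1.
(a,b)_13: α=0, u≡1; β=1, v≡5 (mod 13); (1|13)=+1, (5|13)=-1; sign (−1)^0·+1^1·-1^0 = +1.
(a,b)_∞: sgn(-2001)=−, sgn(-9104173)=−, so -1.
(-2001, -9104173 / ℚ) ramifies at {2, 3, 19, ∞}: a division algebra.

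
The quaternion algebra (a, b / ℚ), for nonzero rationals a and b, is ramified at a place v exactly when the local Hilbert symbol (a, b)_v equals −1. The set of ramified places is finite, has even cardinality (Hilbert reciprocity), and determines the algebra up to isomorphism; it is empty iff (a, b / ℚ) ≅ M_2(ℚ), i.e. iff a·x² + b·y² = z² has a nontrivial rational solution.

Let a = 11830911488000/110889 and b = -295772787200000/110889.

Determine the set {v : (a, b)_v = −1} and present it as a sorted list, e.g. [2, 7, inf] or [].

[]

Mod squares: a ≡ 5, b ≡ -5. Check v ∈ {∞, 2, 3, 5, 11, 19, 23, 37}.
v=11: a=11^2·(≡5), b=11^2·(≡7) mod 11; (5|11)=+1, (7|11)=-1; (−1)^{2·2·5}·(+1)^2·(-1)^2 = +1.
v=∞: 5 > 0 and -5 < 0  ⇒  (a,b)_∞ = +1.
v=2: v_2(a)=12, v_2(b)=12; units ≡ 5, 3 (mod 8); ε·ε+αω+βω = 0·1+12·1+12·1 ≡ 0  ⇒  (a,b)_2 = +1.
v=5: a=5^3·(≡1), b=5^5·(≡4) mod 5; (1|5)=+1, (4|5)=+1; (−1)^{3·5·2}·(+1)^5·(+1)^3 = +1.
v=37: a=37^-2·(≡24), b=37^-2·(≡29) mod 37; (24|37)=-1, (29|37)=-1; (−1)^{-2·-2·18}·(-1)^-2·(-1)^-2 = +1.
v=3: a=3^-4·(≡2), b=3^-4·(≡1) mod 3; (2|3)=-1, (1|3)=+1; (−1)^{-4·-4·1}·(-1)^-4·(+1)^-4 = +1.
v=23: a=23^2·(≡21), b=23^2·(≡4) mod 23; (21|23)=-1, (4|23)=+1; (−1)^{2·2·11}·(-1)^2·(+1)^2 = +1.
v=19: a=19^2·(≡1), b=19^2·(≡13) mod 19; (1|19)=+1, (13|19)=-1; (−1)^{2·2·9}·(+1)^2·(-1)^2 = +1.
Ram(a, b) = ∅: the form 5·x² + -5·y² − z² is isotropic over every ℚ_v, so by Hasse–Minkowski it is isotropic over ℚ.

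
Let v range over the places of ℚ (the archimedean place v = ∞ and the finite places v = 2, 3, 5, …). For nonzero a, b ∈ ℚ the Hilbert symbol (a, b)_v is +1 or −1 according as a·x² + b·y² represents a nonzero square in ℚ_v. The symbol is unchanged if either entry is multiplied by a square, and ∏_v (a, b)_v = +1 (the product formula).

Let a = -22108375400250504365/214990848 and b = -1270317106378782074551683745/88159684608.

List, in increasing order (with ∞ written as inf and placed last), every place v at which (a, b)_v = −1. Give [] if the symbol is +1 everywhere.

[5, 11, 13, 17, 29, inf]

Mod squares: a ≡ -787930, b ≡ -43010. Check v ∈ {∞, 2, 3, 5, 7, 11, 13, 17, 19, 23, 29}.
v=2: v_2(a)=-15, v_2(b)=-11; units ≡ 3, 7 (mod 8); ε·ε+αω+βω = 1·1+-15·0+-11·1 ≡ 0  ⇒  (a,b)_2 = +1.
v=∞: -787930 < 0 and -43010 < 0  ⇒  (a,b)_∞ = -1.
v=5: a=5^1·(≡4), b=5^1·(≡2) mod 5; (4|5)=+1, (2|5)=-1; (−1)^{1·1·2}·(+1)^1·(-1)^1 = -1.
v=3: a=3^-8·(≡2), b=3^-16·(≡1) mod 3; (2|3)=-1, (1|3)=+1; (−1)^{-8·-16·1}·(-1)^-16·(+1)^-8 = +1.
v=17: a=17^4·(≡3), b=17^3·(≡10) mod 17; (3|17)=-1, (10|17)=-1; (−1)^{4·3·8}·(-1)^3·(-1)^4 = -1.
v=7: a=7^4·(≡1), b=7^6·(≡5) mod 7; (1|7)=+1, (5|7)=-1; (−1)^{4·6·3}·(+1)^6·(-1)^4 = +1.
v=19: a=19^1·(≡11), b=19^2·(≡5) mod 19; (11|19)=+1, (5|19)=+1; (−1)^{1·2·9}·(+1)^2·(+1)^1 = +1.
v=29: a=29^1·(≡17), b=29^2·(≡2) mod 29; (17|29)=-1, (2|29)=-1; (−1)^{1·2·14}·(-1)^2·(-1)^1 = -1.
v=11: a=11^1·(≡10), b=11^3·(≡2) mod 11; (10|11)=-1, (2|11)=-1; (−1)^{1·3·5}·(-1)^3·(-1)^1 = -1.
v=23: a=23^4·(≡13), b=23^5·(≡18) mod 23; (13|23)=+1, (18|23)=+1; (−1)^{4·5·11}·(+1)^5·(+1)^4 = +1.
v=13: a=13^1·(≡3), b=13^2·(≡6) mod 13; (3|13)=+1, (6|13)=-1; (−1)^{1·2·6}·(+1)^2·(-1)^1 = -1.
|Ram(-787930, -43010)| = 6, even; anisotropic at {5, 11, 13, 17, 29, ∞}.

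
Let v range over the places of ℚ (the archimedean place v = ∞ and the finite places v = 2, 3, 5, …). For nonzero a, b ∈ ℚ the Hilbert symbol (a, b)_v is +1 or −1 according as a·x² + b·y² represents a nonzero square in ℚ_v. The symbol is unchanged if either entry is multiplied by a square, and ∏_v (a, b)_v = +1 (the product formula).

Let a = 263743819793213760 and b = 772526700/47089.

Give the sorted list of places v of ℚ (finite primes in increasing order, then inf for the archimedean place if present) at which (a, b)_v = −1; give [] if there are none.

[3, 5, 11, 19]

Mod squares: a ≡ 85085, b ≡ 627. Check v ∈ {∞, 2, 3, 5, 7, 11, 13, 17, 19, 31, 37}.
v=∞: 85085 > 0 and 627 > 0  ⇒  (a,b)_∞ = +1.
v=13: a=13^3·(≡11), b=13^0·(≡12) mod 13; (11|13)=-1, (12|13)=+1; (−1)^{3·0·6}·(-1)^0·(+1)^3 = +1.
v=2: v_2(a)=6, v_2(b)=2; units ≡ 5, 3 (mod 8); ε·ε+αω+βω = 0·1+6·1+2·1 ≡ 0  ⇒  (a,b)_2 = +1.
v=11: a=11^3·(≡6), b=11^1·(≡10) mod 11; (6|11)=-1, (10|11)=-1; (−1)^{3·1·5}·(-1)^1·(-1)^3 = -1.
v=37: a=37^0·(≡2), b=37^2·(≡2) mod 37; (2|37)=-1, (2|37)=-1; (−1)^{0·2·18}·(-1)^2·(-1)^0 = +1.
v=5: a=5^1·(≡2), b=5^2·(≡2) mod 5; (2|5)=-1, (2|5)=-1; (−1)^{1·2·2}·(-1)^2·(-1)^1 = -1.
v=17: a=17^1·(≡14), b=17^0·(≡16) mod 17; (14|17)=-1, (16|17)=+1; (−1)^{1·0·8}·(-1)^0·(+1)^1 = +1.
v=3: a=3^8·(≡2), b=3^3·(≡2) mod 3; (2|3)=-1, (2|3)=-1; (−1)^{8·3·1}·(-1)^3·(-1)^8 = -1.
v=19: a=19^2·(≡3), b=19^1·(≡14) mod 19; (3|19)=-1, (14|19)=-1; (−1)^{2·1·9}·(-1)^1·(-1)^2 = -1.
v=7: a=7^1·(≡6), b=7^-2·(≡4) mod 7; (6|7)=-1, (4|7)=+1; (−1)^{1·-2·3}·(-1)^-2·(+1)^1 = +1.
v=31: a=31^0·(≡22), b=31^-2·(≡14) mod 31; (22|31)=-1, (14|31)=+1; (−1)^{0·-2·15}·(-1)^-2·(+1)^0 = +1.
(85085, 627 / ℚ) ramifies at {3, 5, 11, 19}: a division algebra.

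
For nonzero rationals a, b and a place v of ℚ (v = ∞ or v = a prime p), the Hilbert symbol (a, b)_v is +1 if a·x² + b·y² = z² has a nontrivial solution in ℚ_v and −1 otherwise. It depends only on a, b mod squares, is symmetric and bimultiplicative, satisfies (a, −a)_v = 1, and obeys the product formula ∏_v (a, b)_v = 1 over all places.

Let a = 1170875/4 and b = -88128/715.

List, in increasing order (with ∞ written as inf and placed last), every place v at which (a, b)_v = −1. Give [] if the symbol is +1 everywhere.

[5, 11]

Mod squares: a ≡ 46835, b ≡ -12155. Check v ∈ {∞, 2, 3, 5, 11, 13, 17, 19, 29}.
v=5: a=5^3·(≡3), b=5^-1·(≡4) mod 5; (3|5)=-1, (4|5)=+1; (−1)^{3·-1·2}·(-1)^-1·(+1)^3 = -1.
v=∞: 46835 > 0 and -12155 < 0  ⇒  (a,b)_∞ = +1.
v=19: a=19^1·(≡2), b=19^0·(≡9) mod 19; (2|19)=-1, (9|19)=+1; (−1)^{1·0·9}·(-1)^0·(+1)^1 = +1.
v=29: a=29^1·(≡9), b=29^0·(≡20) mod 29; (9|29)=+1, (20|29)=+1; (−1)^{1·0·14}·(+1)^0·(+1)^1 = +1.
v=3: a=3^0·(≡2), b=3^4·(≡1) mod 3; (2|3)=-1, (1|3)=+1; (−1)^{0·4·1}·(-1)^4·(+1)^0 = +1.
v=2: v_2(a)=-2, v_2(b)=6; units ≡ 3, 5 (mod 8); ε·ε+αω+βω = 1·0+-2·1+6·1 ≡ 0  ⇒  (a,b)_2 = +1.
v=11: a=11^0·(≡6), b=11^-1·(≡7) mod 11; (6|11)=-1, (7|11)=-1; (−1)^{0·-1·5}·(-1)^-1·(-1)^0 = -1.
v=17: a=17^1·(≡2), b=17^1·(≡1) mod 17; (2|17)=+1, (1|17)=+1; (−1)^{1·1·8}·(+1)^1·(+1)^1 = +1.
v=13: a=13^0·(≡1), b=13^-1·(≡4) mod 13; (1|13)=+1, (4|13)=+1; (−1)^{0·-1·6}·(+1)^-1·(+1)^0 = +1.
(46835, -12155 / ℚ) ramifies at {5, 11}: a division algebra.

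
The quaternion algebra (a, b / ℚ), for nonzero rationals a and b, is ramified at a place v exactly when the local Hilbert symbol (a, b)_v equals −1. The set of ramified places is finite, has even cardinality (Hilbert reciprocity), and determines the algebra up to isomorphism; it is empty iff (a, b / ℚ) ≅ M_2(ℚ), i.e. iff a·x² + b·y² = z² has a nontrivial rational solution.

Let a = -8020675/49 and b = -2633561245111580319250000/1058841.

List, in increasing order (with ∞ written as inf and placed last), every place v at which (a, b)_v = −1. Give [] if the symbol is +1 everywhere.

Mod squares: a ≡ -320827, b ≡ -121693. Check v ∈ {∞, 2, 3, 5, 7, 11, 13, 23, 29, 37}.
v=5: a=5^2·(≡2), b=5^6·(≡3) mod 5; (2|5)=-1, (3|5)=-1; (−1)^{2·6·2}·(-1)^6·(-1)^2 = +1.
v=23: a=23^1·(≡8), b=23^3·(≡14) mod 23; (8|23)=+1, (14|23)=-1; (−1)^{1·3·11}·(+1)^3·(-1)^1 = +1.
v=11: a=11^0·(≡6), b=11^1·(≡4) mod 11; (6|11)=-1, (4|11)=+1; (−1)^{0·1·5}·(-1)^1·(+1)^0 = -1.
v=37: a=37^1·(≡13), b=37^3·(≡1) mod 37; (13|37)=-1, (1|37)=+1; (−1)^{1·3·18}·(-1)^3·(+1)^1 = -1.
v=2: v_2(a)=0, v_2(b)=4; units ≡ 5, 3 (mod 8); ε·ε+αω+βω = 0·1+0·1+4·1 ≡ 0  ⇒  (a,b)_2 = +1.
v=29: a=29^1·(≡26), b=29^4·(≡23) mod 29; (26|29)=-1, (23|29)=+1; (−1)^{1·4·14}·(-1)^4·(+1)^1 = +1.
v=3: a=3^0·(≡2), b=3^-2·(≡2) mod 3; (2|3)=-1, (2|3)=-1; (−1)^{0·-2·1}·(-1)^-2·(-1)^0 = +1.
v=7: a=7^-2·(≡2), b=7^-6·(≡4) mod 7; (2|7)=+1, (4|7)=+1; (−1)^{-2·-6·3}·(+1)^-6·(+1)^-2 = +1.
v=∞: -320827 < 0 and -121693 < 0  ⇒  (a,b)_∞ = -1.
v=13: a=13^1·(≡7), b=13^3·(≡3) mod 13; (7|13)=-1, (3|13)=+1; (−1)^{1·3·6}·(-1)^3·(+1)^1 = -1.
|Ram(-320827, -121693)| = 4, even; anisotropic at {11, 13, 37, ∞}.

[11, 13, 37, inf]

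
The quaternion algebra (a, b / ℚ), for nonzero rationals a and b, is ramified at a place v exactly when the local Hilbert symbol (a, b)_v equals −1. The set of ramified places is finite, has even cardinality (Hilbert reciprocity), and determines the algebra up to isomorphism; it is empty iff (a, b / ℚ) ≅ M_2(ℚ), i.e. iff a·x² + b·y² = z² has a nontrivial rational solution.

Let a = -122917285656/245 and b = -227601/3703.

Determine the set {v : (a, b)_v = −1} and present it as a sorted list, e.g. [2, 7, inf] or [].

Mod squares: a ≡ -3230, b ≡ -1463. Check v ∈ {∞, 2, 3, 5, 7, 11, 17, 19, 23}.
v=∞: -3230 < 0 and -1463 < 0  ⇒  (a,b)_∞ = -1.
v=11: a=11^4·(≡5), b=11^3·(≡7) mod 11; (5|11)=+1, (7|11)=-1; (−1)^{4·3·5}·(+1)^3·(-1)^4 = +1.
v=2: v_2(a)=3, v_2(b)=0; units ≡ 1, 1 (mod 8); ε·ε+αω+βω = 0·0+3·0+0·0 ≡ 0  ⇒  (a,b)_2 = +1.
v=17: a=17^1·(≡6), b=17^0·(≡13) mod 17; (6|17)=-1, (13|17)=+1; (−1)^{1·0·8}·(-1)^0·(+1)^1 = +1.
v=19: a=19^3·(≡6), b=19^1·(≡14) mod 19; (6|19)=+1, (14|19)=-1; (−1)^{3·1·9}·(+1)^1·(-1)^3 = +1.
v=3: a=3^2·(≡1), b=3^2·(≡1) mod 3; (1|3)=+1, (1|3)=+1; (−1)^{2·2·1}·(+1)^2·(+1)^2 = +1.
v=7: a=7^-2·(≡2), b=7^-1·(≡1) mod 7; (2|7)=+1, (1|7)=+1; (−1)^{-2·-1·3}·(+1)^-1·(+1)^-2 = +1.
v=23: a=23^0·(≡9), b=23^-2·(≡1) mod 23; (9|23)=+1, (1|23)=+1; (−1)^{0·-2·11}·(+1)^-2·(+1)^0 = +1.
v=5: a=5^-1·(≡1), b=5^0·(≡3) mod 5; (1|5)=+1, (3|5)=-1; (−1)^{-1·0·2}·(+1)^0·(-1)^-1 = -1.
Ram(-3230, -1463) = {5, ∞}; no ℚ_5-point on the conic.

[5, inf]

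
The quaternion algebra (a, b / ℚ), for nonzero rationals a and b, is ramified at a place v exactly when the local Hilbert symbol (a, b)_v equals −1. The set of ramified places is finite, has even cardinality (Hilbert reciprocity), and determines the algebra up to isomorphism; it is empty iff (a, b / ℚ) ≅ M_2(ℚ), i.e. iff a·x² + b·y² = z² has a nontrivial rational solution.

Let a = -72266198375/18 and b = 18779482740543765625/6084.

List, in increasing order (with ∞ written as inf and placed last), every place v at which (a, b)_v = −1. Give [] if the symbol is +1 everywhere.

[11, 19]

(a, b) ≡ (-6670, 33649) mod (ℚ^×)²; places V = {2, 3, 5, 7, 11, 13, 19, 23, 29, ∞}.
(a,b)_7: α=4, u≡2; β=7, v≡6 (mod 7); (2|7)=+1, (6|7)=-1; sign (−1)^0·+1^7·-1^4 = +1.
(a,b)_23: α=1, u≡3; β=1, v≡22 (mod 23); (3|23)=+1, (22|23)=-1; sign (−1)^1·+1^1·-1^1 = +1.
(a,b)_3: α=-2, u≡2; β=-2, v≡1 (mod 3); (2|3)=-1, (1|3)=+1; sign (−1)^0·-1^-2·+1^-2 = +1.
(a,b)_11: α=0, u≡2; β=1, v≡9 (mod 11); (2|11)=-1, (9|11)=+1; sign (−1)^0·-1^1·+1^0 = -1.
(a,b)_29: α=1, u≡27; β=2, v≡25 (mod 29); (27|29)=-1, (25|29)=+1; sign (−1)^0·-1^2·+1^1 = +1.
(a,b)_∞: sgn(-6670)=−, sgn(33649)=+, so +1.
(a,b)_5: α=3, u≡1; β=6, v≡4 (mod 5); (1|5)=+1, (4|5)=+1; sign (−1)^0·+1^6·+1^3 = +1.
(a,b)_19: α=2, u≡2; β=3, v≡16 (mod 19); (2|19)=-1, (16|19)=+1; sign (−1)^0·-1^3·+1^2 = -1.
(a,b)_2: α=-1, β=-2; u≡1, v≡1 (mod 8); ε(u)ε(v)=0·0, αω(v)=-1·0, βω(u)=-2·0; sum ≡ 0  ⇒  +1.
(a,b)_13: α=0, u≡9; β=-2, v≡6 (mod 13); (9|13)=+1, (6|13)=-1; sign (−1)^0·+1^-2·-1^0 = +1.
Ram(-6670, 33649) = {11, 19}; no ℚ_11-point on the conic.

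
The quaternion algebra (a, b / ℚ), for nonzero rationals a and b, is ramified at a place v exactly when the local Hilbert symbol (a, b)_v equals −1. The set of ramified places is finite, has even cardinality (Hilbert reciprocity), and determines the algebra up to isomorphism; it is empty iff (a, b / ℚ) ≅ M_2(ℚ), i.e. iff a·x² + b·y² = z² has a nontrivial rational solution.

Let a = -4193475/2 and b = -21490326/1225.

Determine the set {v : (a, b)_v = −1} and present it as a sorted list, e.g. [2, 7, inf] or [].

[17, inf]

Mod squares: a ≡ -335478, b ≡ -19734. Check v ∈ {∞, 2, 3, 5, 7, 11, 13, 17, 23}.
v=17: a=17^1·(≡6), b=17^0·(≡3) mod 17; (6|17)=-1, (3|17)=-1; (−1)^{1·0·8}·(-1)^0·(-1)^1 = -1.
v=2: v_2(a)=-1, v_2(b)=1; units ≡ 5, 5 (mod 8); ε·ε+αω+βω = 0·0+-1·1+1·1 ≡ 0  ⇒  (a,b)_2 = +1.
v=11: a=11^1·(≡1), b=11^3·(≡6) mod 11; (1|11)=+1, (6|11)=-1; (−1)^{1·3·5}·(+1)^3·(-1)^1 = +1.
v=5: a=5^2·(≡3), b=5^-2·(≡1) mod 5; (3|5)=-1, (1|5)=+1; (−1)^{2·-2·2}·(-1)^-2·(+1)^2 = +1.
v=23: a=23^1·(≡21), b=23^1·(≡6) mod 23; (21|23)=-1, (6|23)=+1; (−1)^{1·1·11}·(-1)^1·(+1)^1 = +1.
v=∞: -335478 < 0 and -19734 < 0  ⇒  (a,b)_∞ = -1.
v=7: a=7^0·(≡4), b=7^-2·(≡6) mod 7; (4|7)=+1, (6|7)=-1; (−1)^{0·-2·3}·(+1)^-2·(-1)^0 = +1.
v=3: a=3^1·(≡2), b=3^3·(≡1) mod 3; (2|3)=-1, (1|3)=+1; (−1)^{1·3·1}·(-1)^3·(+1)^1 = +1.
v=13: a=13^1·(≡10), b=13^1·(≡10) mod 13; (10|13)=+1, (10|13)=+1; (−1)^{1·1·6}·(+1)^1·(+1)^1 = +1.
(-335478, -19734 / ℚ) ramifies at {17, ∞}: a division algebra.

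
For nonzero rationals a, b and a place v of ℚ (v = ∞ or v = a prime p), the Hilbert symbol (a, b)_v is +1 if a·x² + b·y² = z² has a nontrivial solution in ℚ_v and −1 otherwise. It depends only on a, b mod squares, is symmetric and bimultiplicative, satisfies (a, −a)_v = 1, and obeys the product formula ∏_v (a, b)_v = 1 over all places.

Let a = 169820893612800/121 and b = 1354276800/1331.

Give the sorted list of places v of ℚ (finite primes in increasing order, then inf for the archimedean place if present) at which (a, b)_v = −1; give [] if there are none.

[3, 29]

(a, b) ≡ (3, 1034517) mod (ℚ^×)²; places V = {2, 3, 5, 11, 23, 29, 47, ∞}.
(a,b)_47: α=2, u≡37; β=1, v≡23 (mod 47); (37|47)=+1, (23|47)=-1; sign (−1)^0·+1^1·-1^2 = +1.
(a,b)_29: α=2, u≡10; β=1, v≡17 (mod 29); (10|29)=-1, (17|29)=-1; sign (−1)^0·-1^1·-1^2 = -1.
(a,b)_3: α=3, u≡1; β=3, v≡1 (mod 3); (1|3)=+1, (1|3)=+1; sign (−1)^1·+1^3·+1^3 = -1.
(a,b)_5: α=2, u≡2; β=2, v≡2 (mod 5); (2|5)=-1, (2|5)=-1; sign (−1)^0·-1^2·-1^2 = +1.
(a,b)_∞: sgn(3)=+, sgn(1034517)=+, so +1.
(a,b)_23: α=2, u≡6; β=1, v≡11 (mod 23); (6|23)=+1, (11|23)=-1; sign (−1)^0·+1^1·-1^2 = +1.
(a,b)_11: α=-2, u≡1; β=-3, v≡8 (mod 11); (1|11)=+1, (8|11)=-1; sign (−1)^0·+1^-3·-1^-2 = +1.
(a,b)_2: α=8, β=6; u≡3, v≡5 (mod 8); ε(u)ε(v)=1·0, αω(v)=8·1, βω(u)=6·1; sum ≡ 0  ⇒  +1.
Ram(3, 1034517) = {3, 29}; no ℚ_3-point on the conic.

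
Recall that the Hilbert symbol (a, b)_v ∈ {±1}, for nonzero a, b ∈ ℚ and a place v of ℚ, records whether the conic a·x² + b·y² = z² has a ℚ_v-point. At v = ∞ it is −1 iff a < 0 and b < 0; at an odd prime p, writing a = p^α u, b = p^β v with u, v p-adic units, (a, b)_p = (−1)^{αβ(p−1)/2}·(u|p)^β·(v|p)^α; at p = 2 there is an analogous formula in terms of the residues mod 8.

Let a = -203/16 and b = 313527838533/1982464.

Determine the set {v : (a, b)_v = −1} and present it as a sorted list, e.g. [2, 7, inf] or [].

Mod squares: a ≡ -203, b ≡ 7917. Check v ∈ {∞, 2, 3, 7, 11, 13, 29, 31}.
v=13: a=13^0·(≡6), b=13^1·(≡8) mod 13; (6|13)=-1, (8|13)=-1; (−1)^{0·1·6}·(-1)^1·(-1)^0 = -1.
v=11: a=11^0·(≡10), b=11^-2·(≡6) mod 11; (10|11)=-1, (6|11)=-1; (−1)^{0·-2·5}·(-1)^-2·(-1)^0 = +1.
v=7: a=7^1·(≡3), b=7^3·(≡1) mod 7; (3|7)=-1, (1|7)=+1; (−1)^{1·3·3}·(-1)^3·(+1)^1 = +1.
v=∞: -203 < 0 and 7917 > 0  ⇒  (a,b)_∞ = +1.
v=31: a=31^0·(≡28), b=31^2·(≡13) mod 31; (28|31)=+1, (13|31)=-1; (−1)^{0·2·15}·(+1)^2·(-1)^0 = +1.
v=29: a=29^1·(≡5), b=29^3·(≡11) mod 29; (5|29)=+1, (11|29)=-1; (−1)^{1·3·14}·(+1)^3·(-1)^1 = -1.
v=2: v_2(a)=-4, v_2(b)=-14; units ≡ 5, 5 (mod 8); ε·ε+αω+βω = 0·0+-4·1+-14·1 ≡ 0  ⇒  (a,b)_2 = +1.
v=3: a=3^0·(≡1), b=3^1·(≡2) mod 3; (1|3)=+1, (2|3)=-1; (−1)^{0·1·1}·(+1)^1·(-1)^0 = +1.
Ram(-203, 7917) = {13, 29}; no ℚ_13-point on the conic.

[13, 29]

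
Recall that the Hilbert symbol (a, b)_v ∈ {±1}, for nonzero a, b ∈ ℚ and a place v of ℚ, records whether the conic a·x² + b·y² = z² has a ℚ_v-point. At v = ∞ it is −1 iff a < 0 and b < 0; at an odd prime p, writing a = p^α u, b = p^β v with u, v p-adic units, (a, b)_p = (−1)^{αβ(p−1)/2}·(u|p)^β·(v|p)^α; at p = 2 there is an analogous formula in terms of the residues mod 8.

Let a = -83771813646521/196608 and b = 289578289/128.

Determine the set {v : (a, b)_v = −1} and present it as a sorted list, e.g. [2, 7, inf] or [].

Mod squares: a ≡ -3003, b ≡ 2. Check v ∈ {∞, 2, 3, 7, 11, 13, 17}.
v=17: a=17^4·(≡14), b=17^2·(≡8) mod 17; (14|17)=-1, (8|17)=+1; (−1)^{4·2·8}·(-1)^2·(+1)^4 = +1.
v=3: a=3^-1·(≡1), b=3^0·(≡2) mod 3; (1|3)=+1, (2|3)=-1; (−1)^{-1·0·1}·(+1)^0·(-1)^-1 = -1.
v=13: a=13^3·(≡1), b=13^2·(≡5) mod 13; (1|13)=+1, (5|13)=-1; (−1)^{3·2·6}·(+1)^2·(-1)^3 = -1.
v=2: v_2(a)=-16, v_2(b)=-7; units ≡ 5, 1 (mod 8); ε·ε+αω+βω = 0·0+-16·0+-7·1 ≡ 1  ⇒  (a,b)_2 = -1.
v=11: a=11^3·(≡2), b=11^2·(≡7) mod 11; (2|11)=-1, (7|11)=-1; (−1)^{3·2·5}·(-1)^2·(-1)^3 = -1.
v=7: a=7^3·(≡3), b=7^2·(≡2) mod 7; (3|7)=-1, (2|7)=+1; (−1)^{3·2·3}·(-1)^2·(+1)^3 = +1.
v=∞: -3003 < 0 and 2 > 0  ⇒  (a,b)_∞ = +1.
|Ram(-3003, 2)| = 4, even; anisotropic at {2, 3, 11, 13}.

[2, 3, 11, 13]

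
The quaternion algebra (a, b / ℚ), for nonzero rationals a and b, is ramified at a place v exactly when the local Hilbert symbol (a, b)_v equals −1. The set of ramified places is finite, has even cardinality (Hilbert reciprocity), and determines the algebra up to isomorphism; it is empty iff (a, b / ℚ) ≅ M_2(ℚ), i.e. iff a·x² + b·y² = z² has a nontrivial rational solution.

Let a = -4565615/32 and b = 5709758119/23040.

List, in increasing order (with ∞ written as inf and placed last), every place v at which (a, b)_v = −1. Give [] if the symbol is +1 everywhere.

(a, b) ≡ (-6670, 246790) mod (ℚ^×)²; places V = {2, 3, 5, 13, 23, 29, 37, ∞}.
(a,b)_∞: sgn(-6670)=−, sgn(246790)=+, so +1.
(a,b)_3: α=0, u≡2; β=-2, v≡1 (mod 3); (2|3)=-1, (1|3)=+1; sign (−1)^0·-1^-2·+1^0 = +1.
(a,b)_29: α=1, u≡2; β=1, v≡20 (mod 29); (2|29)=-1, (20|29)=+1; sign (−1)^0·-1^1·+1^1 = -1.
(a,b)_13: α=0, u≡4; β=2, v≡5 (mod 13); (4|13)=+1, (5|13)=-1; sign (−1)^0·+1^2·-1^0 = +1.
(a,b)_37: α=2, u≡1; β=3, v≡25 (mod 37); (1|37)=+1, (25|37)=+1; sign (−1)^0·+1^3·+1^2 = +1.
(a,b)_2: α=-5, β=-9; u≡1, v≡3 (mod 8); ε(u)ε(v)=0·1, αω(v)=-5·1, βω(u)=-9·0; sum ≡ 1  ⇒  -1.
(a,b)_5: α=1, u≡1; β=-1, v≡3 (mod 5); (1|5)=+1, (3|5)=-1; sign (−1)^0·+1^-1·-1^1 = -1.
(a,b)_23: α=1, u≡6; β=1, v≡13 (mod 23); (6|23)=+1, (13|23)=+1; sign (−1)^1·+1^1·+1^1 = -1.
(-6670, 246790 / ℚ) ramifies at {2, 5, 23, 29}: a division algebra.

[2, 5, 23, 29]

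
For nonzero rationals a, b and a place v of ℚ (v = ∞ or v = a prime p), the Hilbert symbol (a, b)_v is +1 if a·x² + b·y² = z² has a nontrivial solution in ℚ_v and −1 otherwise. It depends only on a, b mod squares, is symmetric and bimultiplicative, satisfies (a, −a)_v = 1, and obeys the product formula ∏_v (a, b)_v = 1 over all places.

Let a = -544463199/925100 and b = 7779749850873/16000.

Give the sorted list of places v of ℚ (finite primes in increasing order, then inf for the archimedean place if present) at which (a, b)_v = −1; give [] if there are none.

(a, b) ≡ (-1309, 293930) mod (ℚ^×)²; places V = {2, 3, 5, 7, 11, 13, 17, 19, 23, 29, 31, ∞}.
(a,b)_∞: sgn(-1309)=−, sgn(293930)=+, so +1.
(a,b)_29: α=-2, u≡1; β=2, v≡3 (mod 29); (1|29)=+1, (3|29)=-1; sign (−1)^0·+1^2·-1^-2 = +1.
(a,b)_19: α=0, u≡13; β=1, v≡5 (mod 19); (13|19)=-1, (5|19)=+1; sign (−1)^0·-1^1·+1^0 = -1.
(a,b)_31: α=2, u≡17; β=0, v≡14 (mod 31); (17|31)=-1, (14|31)=+1; sign (−1)^0·-1^0·+1^2 = +1.
(a,b)_5: α=-2, u≡4; β=-3, v≡1 (mod 5); (4|5)=+1, (1|5)=+1; sign (−1)^0·+1^-3·+1^-2 = +1.
(a,b)_11: α=-1, u≡10; β=2, v≡6 (mod 11); (10|11)=-1, (6|11)=-1; sign (−1)^0·-1^2·-1^-1 = -1.
(a,b)_13: α=0, u≡12; β=1, v≡12 (mod 13); (12|13)=+1, (12|13)=+1; sign (−1)^0·+1^1·+1^0 = +1.
(a,b)_7: α=1, u≡1; β=1, v≡4 (mod 7); (1|7)=+1, (4|7)=+1; sign (−1)^1·+1^1·+1^1 = -1.
(a,b)_2: α=-2, β=-7; u≡3, v≡5 (mod 8); ε(u)ε(v)=1·0, αω(v)=-2·1, βω(u)=-7·1; sum ≡ 1  ⇒  -1.
(a,b)_3: α=2, u≡2; β=2, v≡2 (mod 3); (2|3)=-1, (2|3)=-1; sign (−1)^0·-1^2·-1^2 = +1.
(a,b)_23: α=2, u≡16; β=0, v≡8 (mod 23); (16|23)=+1, (8|23)=+1; sign (−1)^0·+1^0·+1^2 = +1.
(a,b)_17: α=1, u≡2; β=3, v≡15 (mod 17); (2|17)=+1, (15|17)=+1; sign (−1)^0·+1^3·+1^1 = +1.
|Ram(-1309, 293930)| = 4, even; anisotropic at {2, 7, 11, 19}.

[2, 7, 11, 19]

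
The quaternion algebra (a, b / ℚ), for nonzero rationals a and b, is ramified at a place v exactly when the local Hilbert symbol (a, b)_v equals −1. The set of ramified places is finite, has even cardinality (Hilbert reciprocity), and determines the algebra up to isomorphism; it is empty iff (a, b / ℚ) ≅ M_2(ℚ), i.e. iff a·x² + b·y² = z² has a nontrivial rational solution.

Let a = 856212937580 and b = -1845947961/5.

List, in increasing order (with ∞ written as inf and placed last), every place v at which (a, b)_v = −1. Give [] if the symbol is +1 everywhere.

[2, 11, 13, 19]

Mod squares: a ≡ 36102755, b ≡ -674245. Check v ∈ {∞, 2, 3, 5, 7, 11, 13, 19, 23, 31, 41}.
v=31: a=31^1·(≡28), b=31^0·(≡16) mod 31; (28|31)=+1, (16|31)=+1; (−1)^{1·0·15}·(+1)^0·(+1)^1 = +1.
v=∞: 36102755 > 0 and -674245 < 0  ⇒  (a,b)_∞ = +1.
v=19: a=19^1·(≡10), b=19^0·(≡12) mod 19; (10|19)=-1, (12|19)=-1; (−1)^{1·0·9}·(-1)^0·(-1)^1 = -1.
v=3: a=3^0·(≡2), b=3^4·(≡2) mod 3; (2|3)=-1, (2|3)=-1; (−1)^{0·4·1}·(-1)^4·(-1)^0 = +1.
v=13: a=13^1·(≡1), b=13^3·(≡11) mod 13; (1|13)=+1, (11|13)=-1; (−1)^{1·3·6}·(+1)^3·(-1)^1 = -1.
v=2: v_2(a)=2, v_2(b)=0; units ≡ 3, 3 (mod 8); ε·ε+αω+βω = 1·1+2·1+0·1 ≡ 1  ⇒  (a,b)_2 = -1.
v=5: a=5^1·(≡1), b=5^-1·(≡4) mod 5; (1|5)=+1, (4|5)=+1; (−1)^{1·-1·2}·(+1)^-1·(+1)^1 = +1.
v=41: a=41^1·(≡5), b=41^1·(≡9) mod 41; (5|41)=+1, (9|41)=+1; (−1)^{1·1·20}·(+1)^1·(+1)^1 = +1.
v=23: a=23^1·(≡12), b=23^1·(≡20) mod 23; (12|23)=+1, (20|23)=-1; (−1)^{1·1·11}·(+1)^1·(-1)^1 = +1.
v=7: a=7^2·(≡3), b=7^0·(≡2) mod 7; (3|7)=-1, (2|7)=+1; (−1)^{2·0·3}·(-1)^0·(+1)^2 = +1.
v=11: a=11^2·(≡8), b=11^1·(≡6) mod 11; (8|11)=-1, (6|11)=-1; (−1)^{2·1·5}·(-1)^1·(-1)^2 = -1.
Ram(36102755, -674245) = {2, 11, 13, 19}; no ℚ_2-point on the conic.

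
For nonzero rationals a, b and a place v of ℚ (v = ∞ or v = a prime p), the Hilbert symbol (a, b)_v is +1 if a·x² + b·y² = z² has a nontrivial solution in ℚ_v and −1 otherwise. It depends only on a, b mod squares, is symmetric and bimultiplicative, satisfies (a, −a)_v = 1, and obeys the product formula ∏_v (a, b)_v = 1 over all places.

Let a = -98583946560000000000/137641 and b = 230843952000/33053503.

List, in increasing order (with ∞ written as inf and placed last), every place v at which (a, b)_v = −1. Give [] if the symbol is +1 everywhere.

Mod squares: a ≡ -34, b ≡ 210. Check v ∈ {∞, 2, 3, 5, 7, 11, 17, 41, 43, 53}.
v=7: a=7^-2·(≡4), b=7^-1·(≡2) mod 7; (4|7)=+1, (2|7)=+1; (−1)^{-2·-1·3}·(+1)^-1·(+1)^-2 = +1.
v=11: a=11^2·(≡10), b=11^0·(≡9) mod 11; (10|11)=-1, (9|11)=+1; (−1)^{2·0·5}·(-1)^0·(+1)^2 = +1.
v=41: a=41^0·(≡19), b=41^-2·(≡8) mod 41; (19|41)=-1, (8|41)=+1; (−1)^{0·-2·20}·(-1)^-2·(+1)^0 = +1.
v=43: a=43^2·(≡23), b=43^2·(≡16) mod 43; (23|43)=+1, (16|43)=+1; (−1)^{2·2·21}·(+1)^2·(+1)^2 = +1.
v=53: a=53^-2·(≡41), b=53^-2·(≡8) mod 53; (41|53)=-1, (8|53)=-1; (−1)^{-2·-2·26}·(-1)^-2·(-1)^-2 = +1.
v=∞: -34 < 0 and 210 > 0  ⇒  (a,b)_∞ = +1.
v=5: a=5^10·(≡1), b=5^3·(≡2) mod 5; (1|5)=+1, (2|5)=-1; (−1)^{10·3·2}·(+1)^3·(-1)^10 = +1.
v=2: v_2(a)=15, v_2(b)=7; units ≡ 7, 1 (mod 8); ε·ε+αω+βω = 1·0+15·0+7·0 ≡ 0  ⇒  (a,b)_2 = +1.
v=3: a=3^4·(≡2), b=3^3·(≡1) mod 3; (2|3)=-1, (1|3)=+1; (−1)^{4·3·1}·(-1)^3·(+1)^4 = -1.
v=17: a=17^1·(≡1), b=17^2·(≡7) mod 17; (1|17)=+1, (7|17)=-1; (−1)^{1·2·8}·(+1)^2·(-1)^1 = -1.
Ram(-34, 210) = {3, 17}; no ℚ_3-point on the conic.

[3, 17]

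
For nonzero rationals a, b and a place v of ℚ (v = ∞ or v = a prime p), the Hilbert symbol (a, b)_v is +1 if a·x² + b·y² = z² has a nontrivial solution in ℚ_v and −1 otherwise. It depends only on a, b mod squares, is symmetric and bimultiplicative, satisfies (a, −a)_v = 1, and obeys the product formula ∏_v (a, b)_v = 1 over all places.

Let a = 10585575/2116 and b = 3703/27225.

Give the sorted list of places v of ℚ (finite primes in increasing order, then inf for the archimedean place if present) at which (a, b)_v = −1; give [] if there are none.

(a, b) ≡ (47047, 7) mod (ℚ^×)²; places V = {2, 3, 5, 7, 11, 13, 23, 47, ∞}.
(a,b)_23: α=-2, u≡8; β=2, v≡22 (mod 23); (8|23)=+1, (22|23)=-1; sign (−1)^0·+1^2·-1^-2 = +1.
(a,b)_13: α=1, u≡2; β=0, v≡8 (mod 13); (2|13)=-1, (8|13)=-1; sign (−1)^0·-1^0·-1^1 = -1.
(a,b)_2: α=-2, β=0; u≡7, v≡7 (mod 8); ε(u)ε(v)=1·1, αω(v)=-2·0, βω(u)=0·0; sum ≡ 1  ⇒  -1.
(a,b)_3: α=2, u≡1; β=-2, v≡1 (mod 3); (1|3)=+1, (1|3)=+1; sign (−1)^0·+1^-2·+1^2 = +1.
(a,b)_5: α=2, u≡3; β=-2, v≡2 (mod 5); (3|5)=-1, (2|5)=-1; sign (−1)^0·-1^-2·-1^2 = +1.
(a,b)_∞: sgn(47047)=+, sgn(7)=+, so +1.
(a,b)_11: α=1, u≡3; β=-2, v≡8 (mod 11); (3|11)=+1, (8|11)=-1; sign (−1)^0·+1^-2·-1^1 = -1.
(a,b)_7: α=1, u≡4; β=1, v≡2 (mod 7); (4|7)=+1, (2|7)=+1; sign (−1)^1·+1^1·+1^1 = -1.
(a,b)_47: α=1, u≡1; β=0, v≡7 (mod 47); (1|47)=+1, (7|47)=+1; sign (−1)^0·+1^0·+1^1 = +1.
Ram(47047, 7) = {2, 7, 11, 13}; no ℚ_2-point on the conic.

[2, 7, 11, 13]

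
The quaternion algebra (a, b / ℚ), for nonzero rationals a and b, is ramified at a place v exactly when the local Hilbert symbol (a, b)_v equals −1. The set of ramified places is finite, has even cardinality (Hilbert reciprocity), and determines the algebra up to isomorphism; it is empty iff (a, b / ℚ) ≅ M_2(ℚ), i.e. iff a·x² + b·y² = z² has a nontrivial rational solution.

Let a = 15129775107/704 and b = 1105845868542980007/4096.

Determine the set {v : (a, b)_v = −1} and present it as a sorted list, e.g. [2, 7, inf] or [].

[3, 17]

(a, b) ≡ (7109553, 23) mod (ℚ^×)²; places V = {2, 3, 11, 17, 19, 23, 29, ∞}.
(a,b)_3: α=5, u≡1; β=8, v≡2 (mod 3); (1|3)=+1, (2|3)=-1; sign (−1)^0·+1^8·-1^5 = -1.
(a,b)_∞: sgn(7109553)=+, sgn(23)=+, so +1.
(a,b)_23: α=1, u≡10; β=1, v≡13 (mod 23); (10|23)=-1, (13|23)=+1; sign (−1)^1·-1^1·+1^1 = +1.
(a,b)_2: α=-6, β=-12; u≡1, v≡7 (mod 8); ε(u)ε(v)=0·1, αω(v)=-6·0, βω(u)=-12·0; sum ≡ 0  ⇒  +1.
(a,b)_11: α=-1, u≡2; β=0, v≡9 (mod 11); (2|11)=-1, (9|11)=+1; sign (−1)^0·-1^0·+1^-1 = +1.
(a,b)_29: α=1, u≡4; β=2, v≡20 (mod 29); (4|29)=+1, (20|29)=+1; sign (−1)^0·+1^2·+1^1 = +1.
(a,b)_17: α=3, u≡13; β=6, v≡5 (mod 17); (13|17)=+1, (5|17)=-1; sign (−1)^0·+1^6·-1^3 = -1.
(a,b)_19: α=1, u≡7; β=2, v≡9 (mod 19); (7|19)=+1, (9|19)=+1; sign (−1)^0·+1^2·+1^1 = +1.
Ram(7109553, 23) = {3, 17}; no ℚ_3-point on the conic.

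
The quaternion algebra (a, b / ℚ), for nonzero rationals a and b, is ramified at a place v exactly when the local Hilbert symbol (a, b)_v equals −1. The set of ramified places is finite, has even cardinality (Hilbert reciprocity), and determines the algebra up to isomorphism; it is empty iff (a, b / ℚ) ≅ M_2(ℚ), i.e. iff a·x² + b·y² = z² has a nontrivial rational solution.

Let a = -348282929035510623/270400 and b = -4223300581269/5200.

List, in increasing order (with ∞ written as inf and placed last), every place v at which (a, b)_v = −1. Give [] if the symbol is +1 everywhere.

Mod squares: a ≡ -12903, b ≡ -897. Check v ∈ {∞, 2, 3, 5, 7, 11, 13, 17, 23}.
v=2: v_2(a)=-6, v_2(b)=-4; units ≡ 1, 7 (mod 8); ε·ε+αω+βω = 0·1+-6·0+-4·0 ≡ 0  ⇒  (a,b)_2 = +1.
v=17: a=17^3·(≡3), b=17^2·(≡9) mod 17; (3|17)=-1, (9|17)=+1; (−1)^{3·2·8}·(-1)^2·(+1)^3 = +1.
v=11: a=11^3·(≡1), b=11^2·(≡5) mod 11; (1|11)=+1, (5|11)=+1; (−1)^{3·2·5}·(+1)^2·(+1)^3 = +1.
v=5: a=5^-2·(≡2), b=5^-2·(≡2) mod 5; (2|5)=-1, (2|5)=-1; (−1)^{-2·-2·2}·(-1)^-2·(-1)^-2 = +1.
v=13: a=13^-2·(≡2), b=13^-1·(≡1) mod 13; (2|13)=-1, (1|13)=+1; (−1)^{-2·-1·6}·(-1)^-1·(+1)^-2 = -1.
v=23: a=23^1·(≡22), b=23^1·(≡11) mod 23; (22|23)=-1, (11|23)=-1; (−1)^{1·1·11}·(-1)^1·(-1)^1 = -1.
v=∞: -12903 < 0 and -897 < 0  ⇒  (a,b)_∞ = -1.
v=3: a=3^9·(≡1), b=3^7·(≡1) mod 3; (1|3)=+1, (1|3)=+1; (−1)^{9·7·1}·(+1)^7·(+1)^9 = -1.
v=7: a=7^6·(≡3), b=7^4·(≡3) mod 7; (3|7)=-1, (3|7)=-1; (−1)^{6·4·3}·(-1)^4·(-1)^6 = +1.
(-12903, -897 / ℚ) ramifies at {3, 13, 23, ∞}: a division algebra.

[3, 13, 23, inf]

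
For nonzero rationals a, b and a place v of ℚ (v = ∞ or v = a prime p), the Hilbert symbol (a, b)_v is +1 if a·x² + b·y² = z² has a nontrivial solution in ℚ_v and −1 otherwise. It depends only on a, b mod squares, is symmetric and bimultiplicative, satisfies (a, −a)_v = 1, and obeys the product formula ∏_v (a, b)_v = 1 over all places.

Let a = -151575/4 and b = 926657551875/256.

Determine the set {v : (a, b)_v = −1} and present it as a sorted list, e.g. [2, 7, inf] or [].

[3, 43]

(a, b) ≡ (-6063, 3) mod (ℚ^×)²; places V = {2, 3, 5, 11, 43, 47, ∞}.
(a,b)_47: α=1, u≡28; β=2, v≡18 (mod 47); (28|47)=+1, (18|47)=+1; sign (−1)^0·+1^2·+1^1 = +1.
(a,b)_5: α=2, u≡3; β=4, v≡3 (mod 5); (3|5)=-1, (3|5)=-1; sign (−1)^0·-1^4·-1^2 = +1.
(a,b)_3: α=1, u≡1; β=1, v≡1 (mod 3); (1|3)=+1, (1|3)=+1; sign (−1)^1·+1^1·+1^1 = -1.
(a,b)_11: α=0, u≡4; β=2, v≡4 (mod 11); (4|11)=+1, (4|11)=+1; sign (−1)^0·+1^2·+1^0 = +1.
(a,b)_2: α=-2, β=-8; u≡1, v≡3 (mod 8); ε(u)ε(v)=0·1, αω(v)=-2·1, βω(u)=-8·0; sum ≡ 0  ⇒  +1.
(a,b)_43: α=1, u≡11; β=2, v≡30 (mod 43); (11|43)=+1, (30|43)=-1; sign (−1)^0·+1^2·-1^1 = -1.
(a,b)_∞: sgn(-6063)=−, sgn(3)=+, so +1.
Ram(-6063, 3) = {3, 43}; no ℚ_3-point on the conic.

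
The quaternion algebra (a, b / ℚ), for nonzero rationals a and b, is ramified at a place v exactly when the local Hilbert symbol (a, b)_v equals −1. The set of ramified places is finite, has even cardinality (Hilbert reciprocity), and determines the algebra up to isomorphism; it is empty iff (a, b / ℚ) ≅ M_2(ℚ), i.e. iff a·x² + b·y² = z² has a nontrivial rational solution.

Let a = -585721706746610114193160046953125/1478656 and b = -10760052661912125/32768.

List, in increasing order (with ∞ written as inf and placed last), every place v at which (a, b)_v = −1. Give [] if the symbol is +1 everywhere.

[17, 23, 29, inf]

(a, b) ≡ (-32045, -559130) mod (ℚ^×)²; places V = {2, 3, 5, 11, 13, 17, 19, 23, 29, 41, ∞}.
(a,b)_41: α=2, u≡28; β=2, v≡19 (mod 41); (28|41)=-1, (19|41)=-1; sign (−1)^0·-1^2·-1^2 = +1.
(a,b)_5: α=7, u≡4; β=3, v≡1 (mod 5); (4|5)=+1, (1|5)=+1; sign (−1)^0·+1^3·+1^7 = +1.
(a,b)_29: α=5, u≡14; β=2, v≡15 (mod 29); (14|29)=-1, (15|29)=-1; sign (−1)^0·-1^2·-1^5 = -1.
(a,b)_13: α=3, u≡8; β=1, v≡5 (mod 13); (8|13)=-1, (5|13)=-1; sign (−1)^0·-1^1·-1^3 = +1.
(a,b)_17: α=5, u≡15; β=1, v≡6 (mod 17); (15|17)=+1, (6|17)=-1; sign (−1)^0·+1^1·-1^5 = -1.
(a,b)_11: α=4, u≡1; β=3, v≡3 (mod 11); (1|11)=+1, (3|11)=+1; sign (−1)^0·+1^3·+1^4 = +1.
(a,b)_∞: sgn(-32045)=−, sgn(-559130)=−, so -1.
(a,b)_23: α=2, u≡10; β=1, v≡13 (mod 23); (10|23)=-1, (13|23)=+1; sign (−1)^0·-1^1·+1^2 = -1.
(a,b)_2: α=-12, β=-15; u≡3, v≡3 (mod 8); ε(u)ε(v)=1·1, αω(v)=-12·1, βω(u)=-15·1; sum ≡ 0  ⇒  +1.
(a,b)_19: α=-2, u≡8; β=0, v≡2 (mod 19); (8|19)=-1, (2|19)=-1; sign (−1)^0·-1^0·-1^-2 = +1.
(a,b)_3: α=2, u≡1; β=2, v≡1 (mod 3); (1|3)=+1, (1|3)=+1; sign (−1)^0·+1^2·+1^2 = +1.
(-32045, -559130 / ℚ) ramifies at {17, 23, 29, ∞}: a division algebra.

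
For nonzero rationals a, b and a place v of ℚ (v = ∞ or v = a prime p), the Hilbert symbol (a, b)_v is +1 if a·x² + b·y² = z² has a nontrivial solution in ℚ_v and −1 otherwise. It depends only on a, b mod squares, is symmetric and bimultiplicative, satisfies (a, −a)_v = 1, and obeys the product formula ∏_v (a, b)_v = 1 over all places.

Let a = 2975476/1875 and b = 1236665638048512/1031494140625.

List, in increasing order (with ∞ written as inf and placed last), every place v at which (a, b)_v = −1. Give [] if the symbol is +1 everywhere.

Mod squares: a ≡ 45543, b ≡ 3. Check v ∈ {∞, 2, 3, 5, 7, 13, 17, 19, 29, 47}.
v=3: a=3^-1·(≡1), b=3^1·(≡1) mod 3; (1|3)=+1, (1|3)=+1; (−1)^{-1·1·1}·(+1)^1·(+1)^-1 = -1.
v=17: a=17^1·(≡6), b=17^0·(≡12) mod 17; (6|17)=-1, (12|17)=-1; (−1)^{1·0·8}·(-1)^0·(-1)^1 = -1.
v=13: a=13^0·(≡12), b=13^-2·(≡4) mod 13; (12|13)=+1, (4|13)=+1; (−1)^{0·-2·6}·(+1)^-2·(+1)^0 = +1.
v=2: v_2(a)=2, v_2(b)=8; units ≡ 7, 3 (mod 8); ε·ε+αω+βω = 1·1+2·1+8·0 ≡ 1  ⇒  (a,b)_2 = -1.
v=19: a=19^1·(≡18), b=19^2·(≡13) mod 19; (18|19)=-1, (13|19)=-1; (−1)^{1·2·9}·(-1)^2·(-1)^1 = -1.
v=7: a=7^2·(≡1), b=7^4·(≡6) mod 7; (1|7)=+1, (6|7)=-1; (−1)^{2·4·3}·(+1)^4·(-1)^2 = +1.
v=29: a=29^0·(≡4), b=29^2·(≡19) mod 29; (4|29)=+1, (19|29)=-1; (−1)^{0·2·14}·(+1)^2·(-1)^0 = +1.
v=∞: 45543 > 0 and 3 > 0  ⇒  (a,b)_∞ = +1.
v=5: a=5^-4·(≡2), b=5^-14·(≡3) mod 5; (2|5)=-1, (3|5)=-1; (−1)^{-4·-14·2}·(-1)^-14·(-1)^-4 = +1.
v=47: a=47^1·(≡19), b=47^2·(≡25) mod 47; (19|47)=-1, (25|47)=+1; (−1)^{1·2·23}·(-1)^2·(+1)^1 = +1.
|Ram(45543, 3)| = 4, even; anisotropic at {2, 3, 17, 19}.

[2, 3, 17, 19]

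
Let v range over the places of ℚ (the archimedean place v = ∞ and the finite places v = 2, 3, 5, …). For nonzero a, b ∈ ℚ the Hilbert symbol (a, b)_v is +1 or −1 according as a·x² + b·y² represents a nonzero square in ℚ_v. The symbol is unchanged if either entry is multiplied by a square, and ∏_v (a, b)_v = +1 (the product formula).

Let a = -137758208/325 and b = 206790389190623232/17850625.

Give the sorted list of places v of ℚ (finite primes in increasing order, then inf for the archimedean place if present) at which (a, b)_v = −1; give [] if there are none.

Mod squares: a ≡ -494, b ≡ 323. Check v ∈ {∞, 2, 3, 5, 7, 13, 17, 19}.
v=∞: -494 < 0 and 323 > 0  ⇒  (a,b)_∞ = +1.
v=2: v_2(a)=9, v_2(b)=18; units ≡ 1, 3 (mod 8); ε·ε+αω+βω = 0·1+9·1+18·0 ≡ 1  ⇒  (a,b)_2 = -1.
v=19: a=19^1·(≡3), b=19^3·(≡1) mod 19; (3|19)=-1, (1|19)=+1; (−1)^{1·3·9}·(-1)^3·(+1)^1 = +1.
v=5: a=5^-2·(≡4), b=5^-4·(≡2) mod 5; (4|5)=+1, (2|5)=-1; (−1)^{-2·-4·2}·(+1)^-4·(-1)^-2 = +1.
v=17: a=17^2·(≡4), b=17^5·(≡15) mod 17; (4|17)=+1, (15|17)=+1; (−1)^{2·5·8}·(+1)^5·(+1)^2 = +1.
v=3: a=3^0·(≡1), b=3^4·(≡2) mod 3; (1|3)=+1, (2|3)=-1; (−1)^{0·4·1}·(+1)^4·(-1)^0 = +1.
v=13: a=13^-1·(≡3), b=13^-4·(≡7) mod 13; (3|13)=+1, (7|13)=-1; (−1)^{-1·-4·6}·(+1)^-4·(-1)^-1 = -1.
v=7: a=7^2·(≡6), b=7^0·(≡4) mod 7; (6|7)=-1, (4|7)=+1; (−1)^{2·0·3}·(-1)^0·(+1)^2 = +1.
|Ram(-494, 323)| = 2, even; anisotropic at {2, 13}.

[2, 13]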